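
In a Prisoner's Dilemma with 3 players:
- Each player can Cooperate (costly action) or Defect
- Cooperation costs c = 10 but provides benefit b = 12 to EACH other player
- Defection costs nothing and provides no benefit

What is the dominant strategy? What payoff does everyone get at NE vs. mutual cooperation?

Dominant: Defect; NE payoff = 0; Coop payoff = 14

Work:
Defect dominates (saves cost c = 10, benefit to others is external)
NE: All defect → everyone gets 0
If all cooperate: each receives (2)×12 - 10 = 14
Social dilemma: 14 > 0 but NE gives 0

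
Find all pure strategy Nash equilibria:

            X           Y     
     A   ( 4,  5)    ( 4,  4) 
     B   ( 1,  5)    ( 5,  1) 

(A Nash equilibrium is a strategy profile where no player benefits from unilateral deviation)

Nash equilibrium: (A, X)

Work:
Best responses:
  P1 vs X: payoffs [4, 1] → best response A (payoff 4)
  P1 vs Y: payoffs [4, 5] → best response B (payoff 5)
  P2 vs A: payoffs [5, 4] → best response X (payoff 5)
  P2 vs B: payoffs [5, 1] → best response X (payoff 5)
Mutual best responses: (A,X) → Nash equilibria.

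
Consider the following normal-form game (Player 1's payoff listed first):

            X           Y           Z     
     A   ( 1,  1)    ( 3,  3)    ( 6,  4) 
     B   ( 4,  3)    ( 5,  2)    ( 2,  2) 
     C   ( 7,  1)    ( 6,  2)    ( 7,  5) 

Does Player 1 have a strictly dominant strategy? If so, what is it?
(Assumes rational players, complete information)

Yes, Player 1's strictly dominant strategy is C

Work:
A strategy strictly dominates another if it gives a strictly higher payoff against every opponent action. Compare each pair of P1's strategies column-by-column:
  A vs B: [1 vs 4, 3 vs 5, 6 vs 2] → A does not strictly dominate B (column X: 1 ≤ 4)
  A vs C: [1 vs 7, 3 vs 6, 6 vs 7] → A does not strictly dominate C (column X: 1 ≤ 7)
  B vs A: [4 vs 1, 5 vs 3, 2 vs 6] → B does not strictly dominate A (column Z: 2 ≤ 6)
  B vs C: [4 vs 7, 5 vs 6, 2 vs 7] → B does not strictly dominate C (column X: 4 ≤ 7)
  C vs A: [7 vs 1, 6 vs 3, 7 vs 6] → C strictly dominates A
  C vs B: [7 vs 4, 6 vs 5, 7 vs 2] → C strictly dominates B
C strictly dominates every other strategy → strictly dominant.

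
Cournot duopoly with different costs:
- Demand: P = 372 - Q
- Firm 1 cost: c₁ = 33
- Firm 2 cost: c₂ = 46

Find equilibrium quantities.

q₁* = 117.33, q₂* = 104.33

Work:
Reaction: q₁ = (372 - 33 - q₂)/2
Reaction: q₂ = (372 - 46 - q₁)/2
Solve simultaneously:
q₁* = (372 - 2×33 + 46)/3 = 117.33
q₂* = (372 - 2×46 + 33)/3 = 104.33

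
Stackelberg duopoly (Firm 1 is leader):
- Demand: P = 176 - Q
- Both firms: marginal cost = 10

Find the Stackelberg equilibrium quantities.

q₁* (leader) = 83.0, q₂* (follower) = 41.5

Work:
Follower's reaction: q₂ = (a - c - q₁)/2
Leader substitutes: π₁ = q₁·(a - q₁ - (a-c-q₁)/2 - c)
FOC: q₁* = (176 - 10)/2 = 83.00
Then: q₂* = (176 - 10 - 83.0)/2 = 41.50
Leader has first-mover advantage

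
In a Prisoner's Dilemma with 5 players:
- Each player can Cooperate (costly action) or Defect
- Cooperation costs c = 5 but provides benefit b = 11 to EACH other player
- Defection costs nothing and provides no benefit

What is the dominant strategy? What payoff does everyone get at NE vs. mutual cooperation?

Dominant: Defect; NE payoff = 0; Coop payoff = 39

Work:
Defect dominates (saves cost c = 5, benefit to others is external)
NE: All defect → everyone gets 0
If all cooperate: each receives (4)×11 - 5 = 39
Social dilemma: 39 > 0 but NE gives 0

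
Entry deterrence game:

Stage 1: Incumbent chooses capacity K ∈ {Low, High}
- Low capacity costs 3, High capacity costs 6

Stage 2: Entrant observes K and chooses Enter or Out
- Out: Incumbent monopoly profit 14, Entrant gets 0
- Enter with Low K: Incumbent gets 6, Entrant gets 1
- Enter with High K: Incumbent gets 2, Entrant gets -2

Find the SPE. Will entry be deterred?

SPE: (High, Enter|Low, Out|High); Entry deterred. Incumbent net profit = 8

Work:
After Low K: Entrant enters (1 > 0)
After High K: Entrant stays out (-2 < 0)
Incumbent: Low → 6−3=3, High → 14−6=8
Incumbent chooses High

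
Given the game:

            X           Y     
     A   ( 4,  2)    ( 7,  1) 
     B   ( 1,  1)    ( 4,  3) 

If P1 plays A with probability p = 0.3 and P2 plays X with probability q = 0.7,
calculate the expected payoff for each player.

E[P1] = 2.8, E[P2] = 1.63

Work:
E[P1] = p·q·π₁(A,X) + p·(1-q)·π₁(A,Y) + (1-p)·q·π₁(B,X) + (1-p)·(1-q)·π₁(B,Y)
= 0.3·0.7·4 + 0.3·0.3·7 + 0.7·0.7·1 + 0.7·0.3·4
= 2.8

E[P2] = 1.63 (similar calculation)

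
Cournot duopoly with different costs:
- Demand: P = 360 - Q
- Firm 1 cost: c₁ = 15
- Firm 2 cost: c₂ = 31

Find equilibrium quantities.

q₁* = 120.33, q₂* = 104.33

Work:
Reaction: q₁ = (360 - 15 - q₂)/2
Reaction: q₂ = (360 - 31 - q₁)/2
Solve simultaneously:
q₁* = (360 - 2×15 + 31)/3 = 120.33
q₂* = (360 - 2×31 + 15)/3 = 104.33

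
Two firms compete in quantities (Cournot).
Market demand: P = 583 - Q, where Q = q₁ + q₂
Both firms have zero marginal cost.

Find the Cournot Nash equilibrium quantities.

q₁* = q₂* = 194.33; P* = 194.33

Work:
Profit: π_i = P·q_i = (a - q_i - q_j)·q_i
FOC: ∂π_i/∂q_i = a - 2q_i - q_j = 0
Reaction function: q_i = (583 - q_j)/2
Symmetry: q* = 583/3 = 194.33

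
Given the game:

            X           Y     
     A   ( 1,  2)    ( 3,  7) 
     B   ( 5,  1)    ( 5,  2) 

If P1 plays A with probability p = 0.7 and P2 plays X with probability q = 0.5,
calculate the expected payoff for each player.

E[P1] = 2.9, E[P2] = 3.6

Work:
E[P1] = p·q·π₁(A,X) + p·(1-q)·π₁(A,Y) + (1-p)·q·π₁(B,X) + (1-p)·(1-q)·π₁(B,Y)
= 0.7·0.5·1 + 0.7·0.5·3 + 0.3·0.5·5 + 0.3·0.5·5
= 2.9

E[P2] = 3.6 (similar calculation)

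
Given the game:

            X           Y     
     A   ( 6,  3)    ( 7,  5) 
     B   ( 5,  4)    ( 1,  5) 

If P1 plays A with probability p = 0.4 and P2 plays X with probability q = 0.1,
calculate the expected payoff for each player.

E[P1] = 3.6, E[P2] = 4.86

Work:
E[P1] = p·q·π₁(A,X) + p·(1-q)·π₁(A,Y) + (1-p)·q·π₁(B,X) + (1-p)·(1-q)·π₁(B,Y)
= 0.4·0.1·6 + 0.4·0.9·7 + 0.6·0.1·5 + 0.6·0.9·1
= 3.6

E[P2] = 4.86 (similar calculation)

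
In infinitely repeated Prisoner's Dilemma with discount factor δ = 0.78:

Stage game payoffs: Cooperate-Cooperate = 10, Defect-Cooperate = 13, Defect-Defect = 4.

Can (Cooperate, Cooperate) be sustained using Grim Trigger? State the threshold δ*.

δ* = 0.3333; since δ = 0.78 ≥ 0.3333, cooperation can be sustained

Work:
For Grim Trigger:
Cooperate forever: 10/(1-δ)
Defect then punished: 13 + 4·δ/(1-δ)
Need: 10/(1-δ) ≥ 13 + 4·δ/(1-δ)
Solving: δ ≥ (T-R)/(T-P) = (13-10)/(13-4) = 0.3333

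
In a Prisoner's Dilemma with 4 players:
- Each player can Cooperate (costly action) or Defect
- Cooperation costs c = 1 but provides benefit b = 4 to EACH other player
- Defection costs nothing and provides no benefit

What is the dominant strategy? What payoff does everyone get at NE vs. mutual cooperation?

Dominant: Defect; NE payoff = 0; Coop payoff = 11

Work:
Defect dominates (saves cost c = 1, benefit to others is external)
NE: All defect → everyone gets 0
If all cooperate: each receives (3)×4 - 1 = 11
Social dilemma: 11 > 0 but NE gives 0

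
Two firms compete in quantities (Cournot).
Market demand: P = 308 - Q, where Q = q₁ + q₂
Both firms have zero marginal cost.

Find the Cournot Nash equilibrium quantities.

q₁* = q₂* = 102.67; P* = 102.67

Work:
Profit: π_i = P·q_i = (a - q_i - q_j)·q_i
FOC: ∂π_i/∂q_i = a - 2q_i - q_j = 0
Reaction function: q_i = (308 - q_j)/2
Symmetry: q* = 308/3 = 102.67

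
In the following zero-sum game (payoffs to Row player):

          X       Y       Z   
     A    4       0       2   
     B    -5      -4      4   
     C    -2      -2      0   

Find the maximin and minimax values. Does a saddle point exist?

Maximin = 0, Minimax = 0, Saddle: True

Work:
Row minimums: [0, -5, -2] → maximin = 0
Column maximums: [4, 0, 4] → minimax = 0
Saddle point exists! Game value = 0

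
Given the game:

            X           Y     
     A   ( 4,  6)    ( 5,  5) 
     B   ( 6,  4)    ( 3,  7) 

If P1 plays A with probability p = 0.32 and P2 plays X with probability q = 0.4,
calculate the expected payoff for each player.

E[P1] = 4.328, E[P2] = 5.672

Work:
E[P1] = p·q·π₁(A,X) + p·(1-q)·π₁(A,Y) + (1-p)·q·π₁(B,X) + (1-p)·(1-q)·π₁(B,Y)
= 0.32·0.4·4 + 0.32·0.6·5 + 0.68·0.4·6 + 0.68·0.6·3
= 4.328

E[P2] = 5.672 (similar calculation)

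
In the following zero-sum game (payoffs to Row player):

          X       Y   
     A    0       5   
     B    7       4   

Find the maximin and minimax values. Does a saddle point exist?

Maximin = 4, Minimax = 5, Saddle: False

Work:
Row minimums: [0, 4] → maximin = 4
Column maximums: [7, 5] → minimax = 5
No saddle point (maximin ≠ minimax). Mixed strategy needed.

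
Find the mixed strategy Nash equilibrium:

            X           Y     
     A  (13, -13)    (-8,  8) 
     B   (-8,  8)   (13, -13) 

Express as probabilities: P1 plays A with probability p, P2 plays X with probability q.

p = 0.5, q = 0.5

Work:
Find probabilities that make opponent indifferent:
P2 chooses q to make P1 indifferent between A and B
P1 chooses p to make P2 indifferent between X and Y
Mixed NE: P1 plays (A: 0.5, B: 0.5), P2 plays (X: 0.5, Y: 0.5)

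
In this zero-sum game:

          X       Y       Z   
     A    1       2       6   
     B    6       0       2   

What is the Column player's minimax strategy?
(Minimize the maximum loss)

Column should play Y, value = 2

Work:
Column player minimizes Row's maximum payoff:
Column X: max payoff to Row = 6
Column Y: max payoff to Row = 2
Column Z: max payoff to Row = 6
Minimum is 2, achieved by column Y.
Minimax strategy: Y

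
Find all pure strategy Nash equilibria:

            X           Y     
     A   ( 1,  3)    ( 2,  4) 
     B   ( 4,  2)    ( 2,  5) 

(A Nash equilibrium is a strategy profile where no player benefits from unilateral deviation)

Nash equilibrium: (A, Y), (B, Y)

Work:
Best responses:
  P1 vs X: payoffs [1, 4] → best response B (payoff 4)
  P1 vs Y: payoffs [2, 2] → best response A/B (payoff 2)
  P2 vs A: payoffs [3, 4] → best response Y (payoff 4)
  P2 vs B: payoffs [2, 5] → best response Y (payoff 5)
Mutual best responses: (A,Y), (B,Y) → Nash equilibria.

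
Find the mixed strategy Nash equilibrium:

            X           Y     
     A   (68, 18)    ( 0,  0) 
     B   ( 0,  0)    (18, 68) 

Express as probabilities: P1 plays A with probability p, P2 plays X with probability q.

p = 0.7907, q = 0.2093

Work:
Find probabilities that make opponent indifferent:
P2 chooses q to make P1 indifferent between A and B
P1 chooses p to make P2 indifferent between X and Y
Mixed NE: P1 plays (A: 0.7907, B: 0.2093), P2 plays (X: 0.2093, Y: 0.7907)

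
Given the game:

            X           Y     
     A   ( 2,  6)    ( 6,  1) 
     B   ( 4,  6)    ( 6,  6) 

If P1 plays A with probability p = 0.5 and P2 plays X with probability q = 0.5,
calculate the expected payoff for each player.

E[P1] = 4.5, E[P2] = 4.75

Work:
E[P1] = p·q·π₁(A,X) + p·(1-q)·π₁(A,Y) + (1-p)·q·π₁(B,X) + (1-p)·(1-q)·π₁(B,Y)
= 0.5·0.5·2 + 0.5·0.5·6 + 0.5·0.5·4 + 0.5·0.5·6
= 4.5

E[P2] = 4.75 (similar calculation)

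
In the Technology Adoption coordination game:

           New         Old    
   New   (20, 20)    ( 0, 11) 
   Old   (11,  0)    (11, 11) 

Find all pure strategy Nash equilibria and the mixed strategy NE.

Pure NE: (New, New) and (Old, Old); Mixed NE: p = 0.55, q = 0.55

Work:
Check pure NE:
(New, New): (20, 20) - no unilateral deviation beneficial
(Old, Old): (11, 11) - no unilateral deviation beneficial
Mixed NE: P1 plays New with p = 0.55, P2 plays New with q = 0.55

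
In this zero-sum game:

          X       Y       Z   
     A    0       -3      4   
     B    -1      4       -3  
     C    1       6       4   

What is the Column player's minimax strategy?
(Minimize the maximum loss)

Column should play X, value = 1

Work:
Column player minimizes Row's maximum payoff:
Column X: max payoff to Row = 1
Column Y: max payoff to Row = 6
Column Z: max payoff to Row = 4
Minimum is 1, achieved by column X.
Minimax strategy: X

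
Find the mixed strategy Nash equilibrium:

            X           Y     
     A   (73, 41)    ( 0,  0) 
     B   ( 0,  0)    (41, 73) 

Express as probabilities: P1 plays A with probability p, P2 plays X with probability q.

p = 0.6404, q = 0.3596

Work:
Find probabilities that make opponent indifferent:
P2 chooses q to make P1 indifferent between A and B
P1 chooses p to make P2 indifferent between X and Y
Mixed NE: P1 plays (A: 0.6404, B: 0.3596), P2 plays (X: 0.3596, Y: 0.6404)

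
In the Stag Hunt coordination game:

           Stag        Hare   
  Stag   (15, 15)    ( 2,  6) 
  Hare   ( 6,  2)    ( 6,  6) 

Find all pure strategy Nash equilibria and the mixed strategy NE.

Pure NE: (Stag, Stag) and (Hare, Hare); Mixed NE: p = 0.3077, q = 0.3077

Work:
Check pure NE:
(Stag, Stag): (15, 15) - no unilateral deviation beneficial
(Hare, Hare): (6, 6) - no unilateral deviation beneficial
Mixed NE: P1 plays Stag with p = 0.3077, P2 plays Stag with q = 0.3077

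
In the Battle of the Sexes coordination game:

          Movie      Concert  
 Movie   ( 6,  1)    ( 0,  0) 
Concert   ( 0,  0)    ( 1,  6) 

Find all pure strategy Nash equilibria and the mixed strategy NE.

Pure NE: (Movie, Movie) and (Concert, Concert); Mixed NE: p = 0.8571, q = 0.1429

Work:
Check pure NE:
(Movie, Movie): (6, 1) - no unilateral deviation beneficial
(Concert, Concert): (1, 6) - no unilateral deviation beneficial
Mixed NE: P1 plays Movie with p = 0.8571, P2 plays Movie with q = 0.1429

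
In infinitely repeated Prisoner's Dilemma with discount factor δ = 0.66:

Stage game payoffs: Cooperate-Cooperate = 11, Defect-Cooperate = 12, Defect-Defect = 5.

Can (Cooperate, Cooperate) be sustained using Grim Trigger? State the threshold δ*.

δ* = 0.1429; since δ = 0.66 ≥ 0.1429, cooperation can be sustained

Work:
For Grim Trigger:
Cooperate forever: 11/(1-δ)
Defect then punished: 12 + 5·δ/(1-δ)
Need: 11/(1-δ) ≥ 12 + 5·δ/(1-δ)
Solving: δ ≥ (T-R)/(T-P) = (12-11)/(12-5) = 0.1429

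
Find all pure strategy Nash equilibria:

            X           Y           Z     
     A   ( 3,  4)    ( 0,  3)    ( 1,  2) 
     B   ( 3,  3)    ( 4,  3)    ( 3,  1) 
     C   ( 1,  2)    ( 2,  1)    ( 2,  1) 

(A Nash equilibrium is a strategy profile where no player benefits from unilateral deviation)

Nash equilibrium: (A, X), (B, X), (B, Y)

Work:
Best responses:
  P1 vs X: payoffs [3, 3, 1] → best response A/B (payoff 3)
  P1 vs Y: payoffs [0, 4, 2] → best response B (payoff 4)
  P1 vs Z: payoffs [1, 3, 2] → best response B (payoff 3)
  P2 vs A: payoffs [4, 3, 2] → best response X (payoff 4)
  P2 vs B: payoffs [3, 3, 1] → best response X/Y (payoff 3)
  P2 vs C: payoffs [2, 1, 1] → best response X (payoff 2)
Mutual best responses: (A,X), (B,X), (B,Y) → Nash equilibria.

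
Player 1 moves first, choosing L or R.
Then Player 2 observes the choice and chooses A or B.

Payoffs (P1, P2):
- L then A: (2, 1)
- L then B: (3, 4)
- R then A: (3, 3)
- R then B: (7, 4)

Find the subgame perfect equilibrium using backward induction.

P1 plays R, P2 plays B after L and B after R; Payoff (7, 4)

Work:
Backward induction:
After L: P2 chooses B → P1 gets 3
After R: P2 chooses B → P1 gets 7
P1 chooses R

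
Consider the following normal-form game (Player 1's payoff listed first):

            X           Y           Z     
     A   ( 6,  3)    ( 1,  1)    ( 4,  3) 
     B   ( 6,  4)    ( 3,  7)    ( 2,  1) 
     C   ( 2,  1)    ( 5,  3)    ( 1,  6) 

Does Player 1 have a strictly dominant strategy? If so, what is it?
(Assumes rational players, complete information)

No strictly dominant strategy exists for Player 1

Work:
A strategy strictly dominates another if it gives a strictly higher payoff against every opponent action. Compare each pair of P1's strategies column-by-column:
  A vs B: [6 vs 6, 1 vs 3, 4 vs 2] → A does not strictly dominate B (column X: 6 ≤ 6)
  A vs C: [6 vs 2, 1 vs 5, 4 vs 1] → A does not strictly dominate C (column Y: 1 ≤ 5)
  B vs A: [6 vs 6, 3 vs 1, 2 vs 4] → B does not strictly dominate A (column X: 6 ≤ 6)
  B vs C: [6 vs 2, 3 vs 5, 2 vs 1] → B does not strictly dominate C (column Y: 3 ≤ 5)
  C vs A: [2 vs 6, 5 vs 1, 1 vs 4] → C does not strictly dominate A (column X: 2 ≤ 6)
  C vs B: [2 vs 6, 5 vs 3, 1 vs 2] → C does not strictly dominate B (column X: 2 ≤ 6)
No single strategy strictly dominates all others → no strictly dominant strategy.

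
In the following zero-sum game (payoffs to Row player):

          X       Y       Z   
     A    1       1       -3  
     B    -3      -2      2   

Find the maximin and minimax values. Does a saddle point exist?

Maximin = -3, Minimax = 1, Saddle: False

Work:
Row minimums: [-3, -3] → maximin = -3
Column maximums: [1, 1, 2] → minimax = 1
No saddle point (maximin ≠ minimax). Mixed strategy needed.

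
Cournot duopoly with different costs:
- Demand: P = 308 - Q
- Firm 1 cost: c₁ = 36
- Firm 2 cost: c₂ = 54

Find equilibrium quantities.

q₁* = 96.67, q₂* = 78.67

Work:
Reaction: q₁ = (308 - 36 - q₂)/2
Reaction: q₂ = (308 - 54 - q₁)/2
Solve simultaneously:
q₁* = (308 - 2×36 + 54)/3 = 96.67
q₂* = (308 - 2×54 + 36)/3 = 78.67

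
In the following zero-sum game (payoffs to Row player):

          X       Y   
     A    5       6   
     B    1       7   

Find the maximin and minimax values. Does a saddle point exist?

Maximin = 5, Minimax = 5, Saddle: True

Work:
Row minimums: [5, 1] → maximin = 5
Column maximums: [5, 7] → minimax = 5
Saddle point exists! Game value = 5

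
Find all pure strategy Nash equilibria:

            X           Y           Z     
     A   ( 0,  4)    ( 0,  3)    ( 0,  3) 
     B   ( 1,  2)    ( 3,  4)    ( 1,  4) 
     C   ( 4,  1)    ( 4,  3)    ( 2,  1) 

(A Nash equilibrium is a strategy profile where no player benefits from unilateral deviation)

Nash equilibrium: (C, Y)

Work:
Best responses:
  P1 vs X: payoffs [0, 1, 4] → best response C (payoff 4)
  P1 vs Y: payoffs [0, 3, 4] → best response C (payoff 4)
  P1 vs Z: payoffs [0, 1, 2] → best response C (payoff 2)
  P2 vs A: payoffs [4, 3, 3] → best response X (payoff 4)
  P2 vs B: payoffs [2, 4, 4] → best response Y/Z (payoff 4)
  P2 vs C: payoffs [1, 3, 1] → best response Y (payoff 3)
Mutual best responses: (C,Y) → Nash equilibria.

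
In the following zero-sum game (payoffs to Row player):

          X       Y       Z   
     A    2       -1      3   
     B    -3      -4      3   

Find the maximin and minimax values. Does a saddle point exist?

Maximin = -1, Minimax = -1, Saddle: True

Work:
Row minimums: [-1, -4] → maximin = -1
Column maximums: [2, -1, 3] → minimax = -1
Saddle point exists! Game value = -1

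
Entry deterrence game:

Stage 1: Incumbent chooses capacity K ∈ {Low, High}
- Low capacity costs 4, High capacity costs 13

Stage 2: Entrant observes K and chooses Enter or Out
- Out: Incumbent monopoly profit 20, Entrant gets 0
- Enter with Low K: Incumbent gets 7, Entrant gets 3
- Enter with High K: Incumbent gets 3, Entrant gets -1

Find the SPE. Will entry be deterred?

SPE: (High, Enter|Low, Out|High); Entry deterred. Incumbent net profit = 7

Work:
After Low K: Entrant enters (3 > 0)
After High K: Entrant stays out (-1 < 0)
Incumbent: Low → 7−4=3, High → 20−13=7
Incumbent chooses High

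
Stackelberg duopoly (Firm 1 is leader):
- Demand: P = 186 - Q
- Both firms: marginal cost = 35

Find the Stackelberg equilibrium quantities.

q₁* (leader) = 75.5, q₂* (follower) = 37.75

Work:
Follower's reaction: q₂ = (a - c - q₁)/2
Leader substitutes: π₁ = q₁·(a - q₁ - (a-c-q₁)/2 - c)
FOC: q₁* = (186 - 35)/2 = 75.50
Then: q₂* = (186 - 35 - 75.5)/2 = 37.75
Leader has first-mover advantage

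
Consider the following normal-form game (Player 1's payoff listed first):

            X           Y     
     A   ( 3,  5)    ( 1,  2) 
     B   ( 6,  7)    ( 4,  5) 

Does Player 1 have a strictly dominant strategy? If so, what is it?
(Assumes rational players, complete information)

Yes, Player 1's strictly dominant strategy is B

Work:
A strategy strictly dominates another if it gives a strictly higher payoff against every opponent action. Compare each pair of P1's strategies column-by-column:
  A vs B: [3 vs 6, 1 vs 4] → A does not strictly dominate B (column X: 3 ≤ 6)
  B vs A: [6 vs 3, 4 vs 1] → B strictly dominates A
B strictly dominates every other strategy → strictly dominant.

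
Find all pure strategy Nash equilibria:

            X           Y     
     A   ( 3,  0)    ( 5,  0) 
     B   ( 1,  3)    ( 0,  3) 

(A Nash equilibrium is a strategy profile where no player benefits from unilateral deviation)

Nash equilibrium: (A, X), (A, Y)

Work:
Best responses:
  P1 vs X: payoffs [3, 1] → best response A (payoff 3)
  P1 vs Y: payoffs [5, 0] → best response A (payoff 5)
  P2 vs A: payoffs [0, 0] → best response X/Y (payoff 0)
  P2 vs B: payoffs [3, 3] → best response X/Y (payoff 3)
Mutual best responses: (A,X), (A,Y) → Nash equilibria.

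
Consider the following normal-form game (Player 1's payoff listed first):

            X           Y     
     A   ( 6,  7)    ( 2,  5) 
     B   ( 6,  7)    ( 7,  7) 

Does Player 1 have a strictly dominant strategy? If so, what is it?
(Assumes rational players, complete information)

No strictly dominant strategy exists for Player 1

Work:
A strategy strictly dominates another if it gives a strictly higher payoff against every opponent action. Compare each pair of P1's strategies column-by-column:
  A vs B: [6 vs 6, 2 vs 7] → A does not strictly dominate B (column X: 6 ≤ 6)
  B vs A: [6 vs 6, 7 vs 2] → B does not strictly dominate A (column X: 6 ≤ 6)
No single strategy strictly dominates all others → no strictly dominant strategy.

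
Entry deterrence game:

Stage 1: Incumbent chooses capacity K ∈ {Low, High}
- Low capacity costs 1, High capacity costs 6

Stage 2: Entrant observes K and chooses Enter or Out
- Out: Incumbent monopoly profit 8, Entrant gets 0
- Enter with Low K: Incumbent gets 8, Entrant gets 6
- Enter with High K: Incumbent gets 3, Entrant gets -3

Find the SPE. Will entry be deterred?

SPE: (Low, Enter|Low, Out|High); Entry not deterred. Incumbent net profit = 7, Entrant gets 6

Work:
After Low K: Entrant enters (6 > 0)
After High K: Entrant stays out (-3 < 0)
Incumbent: Low → 8−1=7, High → 8−6=2
Incumbent chooses Low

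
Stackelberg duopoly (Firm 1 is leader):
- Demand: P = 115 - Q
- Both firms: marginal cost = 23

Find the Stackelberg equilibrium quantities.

q₁* (leader) = 46.0, q₂* (follower) = 23.0

Work:
Follower's reaction: q₂ = (a - c - q₁)/2
Leader substitutes: π₁ = q₁·(a - q₁ - (a-c-q₁)/2 - c)
FOC: q₁* = (115 - 23)/2 = 46.00
Then: q₂* = (115 - 23 - 46.0)/2 = 23.00
Leader has first-mover advantage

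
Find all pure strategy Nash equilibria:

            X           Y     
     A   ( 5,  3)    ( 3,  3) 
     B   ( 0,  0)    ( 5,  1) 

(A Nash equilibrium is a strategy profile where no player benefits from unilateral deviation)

Nash equilibrium: (A, X), (B, Y)

Work:
Best responses:
  P1 vs X: payoffs [5, 0] → best response A (payoff 5)
  P1 vs Y: payoffs [3, 5] → best response B (payoff 5)
  P2 vs A: payoffs [3, 3] → best response X/Y (payoff 3)
  P2 vs B: payoffs [0, 1] → best response Y (payoff 1)
Mutual best responses: (A,X), (B,Y) → Nash equilibria.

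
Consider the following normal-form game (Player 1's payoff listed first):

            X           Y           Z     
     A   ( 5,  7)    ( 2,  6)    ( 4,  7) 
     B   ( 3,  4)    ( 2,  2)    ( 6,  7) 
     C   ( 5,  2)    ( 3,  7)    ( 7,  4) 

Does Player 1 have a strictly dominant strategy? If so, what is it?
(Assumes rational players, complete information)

No strictly dominant strategy exists for Player 1

Work:
A strategy strictly dominates another if it gives a strictly higher payoff against every opponent action. Compare each pair of P1's strategies column-by-column:
  A vs B: [5 vs 3, 2 vs 2, 4 vs 6] → A does not strictly dominate B (column Y: 2 ≤ 2)
  A vs C: [5 vs 5, 2 vs 3, 4 vs 7] → A does not strictly dominate C (column X: 5 ≤ 5)
  B vs A: [3 vs 5, 2 vs 2, 6 vs 4] → B does not strictly dominate A (column X: 3 ≤ 5)
  B vs C: [3 vs 5, 2 vs 3, 6 vs 7] → B does not strictly dominate C (column X: 3 ≤ 5)
  C vs A: [5 vs 5, 3 vs 2, 7 vs 4] → C does not strictly dominate A (column X: 5 ≤ 5)
  C vs B: [5 vs 3, 3 vs 2, 7 vs 6] → C strictly dominates B
No single strategy strictly dominates all others → no strictly dominant strategy.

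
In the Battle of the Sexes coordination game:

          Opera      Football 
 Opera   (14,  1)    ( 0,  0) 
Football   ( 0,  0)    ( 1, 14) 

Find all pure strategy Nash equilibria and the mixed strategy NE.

Pure NE: (Opera, Opera) and (Football, Football); Mixed NE: p = 0.9333, q = 0.0667

Work:
Check pure NE:
(Opera, Opera): (14, 1) - no unilateral deviation beneficial
(Football, Football): (1, 14) - no unilateral deviation beneficial
Mixed NE: P1 plays Opera with p = 0.9333, P2 plays Opera with q = 0.0667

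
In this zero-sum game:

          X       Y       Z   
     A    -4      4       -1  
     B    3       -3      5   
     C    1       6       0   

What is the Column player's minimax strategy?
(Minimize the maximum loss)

Column should play X, value = 3

Work:
Column player minimizes Row's maximum payoff:
Column X: max payoff to Row = 3
Column Y: max payoff to Row = 6
Column Z: max payoff to Row = 5
Minimum is 3, achieved by column X.
Minimax strategy: X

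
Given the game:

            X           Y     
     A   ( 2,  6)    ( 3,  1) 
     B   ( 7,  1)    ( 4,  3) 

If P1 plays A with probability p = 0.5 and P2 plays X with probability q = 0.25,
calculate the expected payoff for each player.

E[P1] = 3.75, E[P2] = 2.375

Work:
E[P1] = p·q·π₁(A,X) + p·(1-q)·π₁(A,Y) + (1-p)·q·π₁(B,X) + (1-p)·(1-q)·π₁(B,Y)
= 0.5·0.25·2 + 0.5·0.75·3 + 0.5·0.25·7 + 0.5·0.75·4
= 3.75

E[P2] = 2.375 (similar calculation)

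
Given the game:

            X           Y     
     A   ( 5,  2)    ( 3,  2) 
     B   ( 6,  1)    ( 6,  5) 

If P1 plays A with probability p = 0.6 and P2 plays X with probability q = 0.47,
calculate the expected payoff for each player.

E[P1] = 4.764, E[P2] = 2.448

Work:
E[P1] = p·q·π₁(A,X) + p·(1-q)·π₁(A,Y) + (1-p)·q·π₁(B,X) + (1-p)·(1-q)·π₁(B,Y)
= 0.6·0.47·5 + 0.6·0.53·3 + 0.4·0.47·6 + 0.4·0.53·6
= 4.764

E[P2] = 2.448 (similar calculation)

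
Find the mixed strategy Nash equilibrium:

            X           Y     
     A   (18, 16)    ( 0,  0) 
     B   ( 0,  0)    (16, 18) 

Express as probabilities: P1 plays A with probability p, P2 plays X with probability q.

p = 0.5294, q = 0.4706

Work:
Find probabilities that make opponent indifferent:
P2 chooses q to make P1 indifferent between A and B
P1 chooses p to make P2 indifferent between X and Y
Mixed NE: P1 plays (A: 0.5294, B: 0.4706), P2 plays (X: 0.4706, Y: 0.5294)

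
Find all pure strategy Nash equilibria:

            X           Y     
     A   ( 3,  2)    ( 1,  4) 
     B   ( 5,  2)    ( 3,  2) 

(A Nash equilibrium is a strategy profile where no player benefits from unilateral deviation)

Nash equilibrium: (B, X), (B, Y)

Work:
Best responses:
  P1 vs X: payoffs [3, 5] → best response B (payoff 5)
  P1 vs Y: payoffs [1, 3] → best response B (payoff 3)
  P2 vs A: payoffs [2, 4] → best response Y (payoff 4)
  P2 vs B: payoffs [2, 2] → best response X/Y (payoff 2)
Mutual best responses: (B,X), (B,Y) → Nash equilibria.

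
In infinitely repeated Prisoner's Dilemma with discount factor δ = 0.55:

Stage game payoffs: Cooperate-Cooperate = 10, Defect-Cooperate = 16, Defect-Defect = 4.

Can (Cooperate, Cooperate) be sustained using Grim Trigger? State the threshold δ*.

δ* = 0.5; since δ = 0.55 ≥ 0.5, cooperation can be sustained

Work:
For Grim Trigger:
Cooperate forever: 10/(1-δ)
Defect then punished: 16 + 4·δ/(1-δ)
Need: 10/(1-δ) ≥ 16 + 4·δ/(1-δ)
Solving: δ ≥ (T-R)/(T-P) = (16-10)/(16-4) = 0.5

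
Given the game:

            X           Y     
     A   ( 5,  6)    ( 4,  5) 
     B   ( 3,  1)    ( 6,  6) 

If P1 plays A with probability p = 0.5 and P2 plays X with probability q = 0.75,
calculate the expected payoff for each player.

E[P1] = 4.25, E[P2] = 4.0

Work:
E[P1] = p·q·π₁(A,X) + p·(1-q)·π₁(A,Y) + (1-p)·q·π₁(B,X) + (1-p)·(1-q)·π₁(B,Y)
= 0.5·0.75·5 + 0.5·0.25·4 + 0.5·0.75·3 + 0.5·0.25·6
= 4.25

E[P2] = 4.0 (similar calculation)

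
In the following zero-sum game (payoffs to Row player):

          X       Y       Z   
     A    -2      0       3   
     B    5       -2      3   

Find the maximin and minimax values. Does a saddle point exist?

Maximin = -2, Minimax = 0, Saddle: False

Work:
Row minimums: [-2, -2] → maximin = -2
Column maximums: [5, 0, 3] → minimax = 0
No saddle point (maximin ≠ minimax). Mixed strategy needed.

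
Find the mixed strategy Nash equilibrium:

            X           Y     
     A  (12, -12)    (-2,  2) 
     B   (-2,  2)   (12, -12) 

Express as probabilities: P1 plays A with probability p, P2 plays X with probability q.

p = 0.5, q = 0.5

Work:
Find probabilities that make opponent indifferent:
P2 chooses q to make P1 indifferent between A and B
P1 chooses p to make P2 indifferent between X and Y
Mixed NE: P1 plays (A: 0.5, B: 0.5), P2 plays (X: 0.5, Y: 0.5)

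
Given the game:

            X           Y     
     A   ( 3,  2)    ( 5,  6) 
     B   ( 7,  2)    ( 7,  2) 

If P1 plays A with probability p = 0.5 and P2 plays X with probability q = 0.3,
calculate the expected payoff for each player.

E[P1] = 5.7, E[P2] = 3.4

Work:
E[P1] = p·q·π₁(A,X) + p·(1-q)·π₁(A,Y) + (1-p)·q·π₁(B,X) + (1-p)·(1-q)·π₁(B,Y)
= 0.5·0.3·3 + 0.5·0.7·5 + 0.5·0.3·7 + 0.5·0.7·7
= 5.7

E[P2] = 3.4 (similar calculation)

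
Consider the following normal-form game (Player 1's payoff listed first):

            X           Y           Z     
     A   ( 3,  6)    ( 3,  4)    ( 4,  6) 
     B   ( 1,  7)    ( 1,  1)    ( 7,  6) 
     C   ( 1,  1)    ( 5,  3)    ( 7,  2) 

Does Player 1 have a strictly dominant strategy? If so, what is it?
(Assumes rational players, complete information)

No strictly dominant strategy exists for Player 1

Work:
A strategy strictly dominates another if it gives a strictly higher payoff against every opponent action. Compare each pair of P1's strategies column-by-column:
  A vs B: [3 vs 1, 3 vs 1, 4 vs 7] → A does not strictly dominate B (column Z: 4 ≤ 7)
  A vs C: [3 vs 1, 3 vs 5, 4 vs 7] → A does not strictly dominate C (column Y: 3 ≤ 5)
  B vs A: [1 vs 3, 1 vs 3, 7 vs 4] → B does not strictly dominate A (column X: 1 ≤ 3)
  B vs C: [1 vs 1, 1 vs 5, 7 vs 7] → B does not strictly dominate C (column X: 1 ≤ 1)
  C vs A: [1 vs 3, 5 vs 3, 7 vs 4] → C does not strictly dominate A (column X: 1 ≤ 3)
  C vs B: [1 vs 1, 5 vs 1, 7 vs 7] → C does not strictly dominate B (column X: 1 ≤ 1)
No single strategy strictly dominates all others → no strictly dominant strategy.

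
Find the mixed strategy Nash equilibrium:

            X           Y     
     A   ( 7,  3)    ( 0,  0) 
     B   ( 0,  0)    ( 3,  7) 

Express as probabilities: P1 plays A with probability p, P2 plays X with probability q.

p = 0.7, q = 0.3

Work:
Find probabilities that make opponent indifferent:
P2 chooses q to make P1 indifferent between A and B
P1 chooses p to make P2 indifferent between X and Y
Mixed NE: P1 plays (A: 0.7, B: 0.3), P2 plays (X: 0.3, Y: 0.7)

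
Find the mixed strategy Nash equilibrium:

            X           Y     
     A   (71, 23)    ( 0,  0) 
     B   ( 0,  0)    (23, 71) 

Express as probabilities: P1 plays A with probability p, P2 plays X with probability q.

p = 0.7553, q = 0.2447

Work:
Find probabilities that make opponent indifferent:
P2 chooses q to make P1 indifferent between A and B
P1 chooses p to make P2 indifferent between X and Y
Mixed NE: P1 plays (A: 0.7553, B: 0.2447), P2 plays (X: 0.2447, Y: 0.7553)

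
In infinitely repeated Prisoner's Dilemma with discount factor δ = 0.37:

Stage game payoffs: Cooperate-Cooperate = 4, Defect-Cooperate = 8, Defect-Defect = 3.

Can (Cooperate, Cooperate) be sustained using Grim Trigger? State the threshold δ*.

δ* = 0.8; since δ = 0.37 < 0.8, cooperation cannot be sustained

Work:
For Grim Trigger:
Cooperate forever: 4/(1-δ)
Defect then punished: 8 + 3·δ/(1-δ)
Need: 4/(1-δ) ≥ 8 + 3·δ/(1-δ)
Solving: δ ≥ (T-R)/(T-P) = (8-4)/(8-3) = 0.8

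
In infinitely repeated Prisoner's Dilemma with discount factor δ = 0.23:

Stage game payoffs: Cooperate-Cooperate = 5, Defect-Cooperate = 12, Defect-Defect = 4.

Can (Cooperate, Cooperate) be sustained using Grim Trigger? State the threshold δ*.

δ* = 0.875; since δ = 0.23 < 0.875, cooperation cannot be sustained

Work:
For Grim Trigger:
Cooperate forever: 5/(1-δ)
Defect then punished: 12 + 4·δ/(1-δ)
Need: 5/(1-δ) ≥ 12 + 4·δ/(1-δ)
Solving: δ ≥ (T-R)/(T-P) = (12-5)/(12-4) = 0.875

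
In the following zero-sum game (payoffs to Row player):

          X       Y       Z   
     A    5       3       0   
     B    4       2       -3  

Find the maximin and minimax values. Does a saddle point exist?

Maximin = 0, Minimax = 0, Saddle: True

Work:
Row minimums: [0, -3] → maximin = 0
Column maximums: [5, 3, 0] → minimax = 0
Saddle point exists! Game value = 0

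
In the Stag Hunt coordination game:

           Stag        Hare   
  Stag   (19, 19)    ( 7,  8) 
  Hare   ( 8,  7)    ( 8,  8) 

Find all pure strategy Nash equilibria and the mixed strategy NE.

Pure NE: (Stag, Stag) and (Hare, Hare); Mixed NE: p = 0.0833, q = 0.0833

Work:
Check pure NE:
(Stag, Stag): (19, 19) - no unilateral deviation beneficial
(Hare, Hare): (8, 8) - no unilateral deviation beneficial
Mixed NE: P1 plays Stag with p = 0.0833, P2 plays Stag with q = 0.0833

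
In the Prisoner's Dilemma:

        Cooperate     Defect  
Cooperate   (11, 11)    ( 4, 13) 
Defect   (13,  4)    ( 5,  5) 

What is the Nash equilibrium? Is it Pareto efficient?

(Defect, Defect) is NE; not Pareto efficient

Work:
Defect dominates Cooperate for both players:
If P2 cooperates: Defect (13) > Cooperate (11)
If P2 defects: Defect (5) > Cooperate (4)
NE: (Defect, Defect) with payoff (5, 5)
But (Cooperate, Cooperate) = (11, 11) Pareto dominates (5, 5)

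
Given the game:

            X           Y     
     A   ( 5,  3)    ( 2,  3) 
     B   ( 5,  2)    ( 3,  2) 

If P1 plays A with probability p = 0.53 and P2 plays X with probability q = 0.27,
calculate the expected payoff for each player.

E[P1] = 3.1531, E[P2] = 2.53

Work:
E[P1] = p·q·π₁(A,X) + p·(1-q)·π₁(A,Y) + (1-p)·q·π₁(B,X) + (1-p)·(1-q)·π₁(B,Y)
= 0.53·0.27·5 + 0.53·0.73·2 + 0.47·0.27·5 + 0.47·0.73·3
= 3.1531

E[P2] = 2.53 (similar calculation)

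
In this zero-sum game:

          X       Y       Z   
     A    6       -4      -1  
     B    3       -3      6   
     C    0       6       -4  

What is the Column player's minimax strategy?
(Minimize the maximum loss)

Column should play X or Y or Z (all achieve the minimum), value = 6

Work:
Column player minimizes Row's maximum payoff:
Column X: max payoff to Row = 6
Column Y: max payoff to Row = 6
Column Z: max payoff to Row = 6
Minimum is 6, achieved by columns X, Y, Z (tied).
Each of X or Y or Z is a minimax strategy.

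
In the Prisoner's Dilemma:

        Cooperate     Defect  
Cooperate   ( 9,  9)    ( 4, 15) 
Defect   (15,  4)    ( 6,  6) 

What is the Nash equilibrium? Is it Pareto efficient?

(Defect, Defect) is NE; not Pareto efficient

Work:
Defect dominates Cooperate for both players:
If P2 cooperates: Defect (15) > Cooperate (9)
If P2 defects: Defect (6) > Cooperate (4)
NE: (Defect, Defect) with payoff (6, 6)
But (Cooperate, Cooperate) = (9, 9) Pareto dominates (6, 6)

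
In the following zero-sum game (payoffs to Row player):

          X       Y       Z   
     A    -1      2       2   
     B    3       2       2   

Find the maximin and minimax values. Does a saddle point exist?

Maximin = 2, Minimax = 2, Saddle: True

Work:
Row minimums: [-1, 2] → maximin = 2
Column maximums: [3, 2, 2] → minimax = 2
Saddle point exists! Game value = 2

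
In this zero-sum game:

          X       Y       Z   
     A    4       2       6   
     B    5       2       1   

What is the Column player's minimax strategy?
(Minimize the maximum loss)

Column should play Y, value = 2

Work:
Column player minimizes Row's maximum payoff:
Column X: max payoff to Row = 5
Column Y: max payoff to Row = 2
Column Z: max payoff to Row = 6
Minimum is 2, achieved by column Y.
Minimax strategy: Y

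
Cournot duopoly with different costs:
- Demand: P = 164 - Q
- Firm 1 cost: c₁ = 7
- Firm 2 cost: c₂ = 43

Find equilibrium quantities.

q₁* = 64.33, q₂* = 28.33

Work:
Reaction: q₁ = (164 - 7 - q₂)/2
Reaction: q₂ = (164 - 43 - q₁)/2
Solve simultaneously:
q₁* = (164 - 2×7 + 43)/3 = 64.33
q₂* = (164 - 2×43 + 7)/3 = 28.33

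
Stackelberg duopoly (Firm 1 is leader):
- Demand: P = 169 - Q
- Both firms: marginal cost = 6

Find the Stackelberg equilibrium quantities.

q₁* (leader) = 81.5, q₂* (follower) = 40.75

Work:
Follower's reaction: q₂ = (a - c - q₁)/2
Leader substitutes: π₁ = q₁·(a - q₁ - (a-c-q₁)/2 - c)
FOC: q₁* = (169 - 6)/2 = 81.50
Then: q₂* = (169 - 6 - 81.5)/2 = 40.75
Leader has first-mover advantage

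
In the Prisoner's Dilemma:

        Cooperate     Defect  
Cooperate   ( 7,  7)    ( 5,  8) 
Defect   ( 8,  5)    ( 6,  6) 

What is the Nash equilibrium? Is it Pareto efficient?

(Defect, Defect) is NE; not Pareto efficient

Work:
Defect dominates Cooperate for both players:
If P2 cooperates: Defect (8) > Cooperate (7)
If P2 defects: Defect (6) > Cooperate (5)
NE: (Defect, Defect) with payoff (6, 6)
But (Cooperate, Cooperate) = (7, 7) Pareto dominates (6, 6)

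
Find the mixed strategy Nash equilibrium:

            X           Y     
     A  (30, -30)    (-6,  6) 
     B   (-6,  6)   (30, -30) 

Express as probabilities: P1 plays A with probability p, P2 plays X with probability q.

p = 0.5, q = 0.5

Work:
Find probabilities that make opponent indifferent:
P2 chooses q to make P1 indifferent between A and B
P1 chooses p to make P2 indifferent between X and Y
Mixed NE: P1 plays (A: 0.5, B: 0.5), P2 plays (X: 0.5, Y: 0.5)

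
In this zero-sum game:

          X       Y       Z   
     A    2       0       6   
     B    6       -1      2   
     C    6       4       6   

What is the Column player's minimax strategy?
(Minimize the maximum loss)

Column should play Y, value = 4

Work:
Column player minimizes Row's maximum payoff:
Column X: max payoff to Row = 6
Column Y: max payoff to Row = 4
Column Z: max payoff to Row = 6
Minimum is 4, achieved by column Y.
Minimax strategy: Y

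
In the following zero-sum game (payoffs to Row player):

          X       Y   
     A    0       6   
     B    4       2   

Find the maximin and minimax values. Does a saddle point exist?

Maximin = 2, Minimax = 4, Saddle: False

Work:
Row minimums: [0, 2] → maximin = 2
Column maximums: [4, 6] → minimax = 4
No saddle point (maximin ≠ minimax). Mixed strategy needed.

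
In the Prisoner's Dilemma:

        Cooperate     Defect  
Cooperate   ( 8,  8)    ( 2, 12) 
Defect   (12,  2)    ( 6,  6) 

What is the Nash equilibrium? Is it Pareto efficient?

(Defect, Defect) is NE; not Pareto efficient

Work:
Defect dominates Cooperate for both players:
If P2 cooperates: Defect (12) > Cooperate (8)
If P2 defects: Defect (6) > Cooperate (2)
NE: (Defect, Defect) with payoff (6, 6)
But (Cooperate, Cooperate) = (8, 8) Pareto dominates (6, 6)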